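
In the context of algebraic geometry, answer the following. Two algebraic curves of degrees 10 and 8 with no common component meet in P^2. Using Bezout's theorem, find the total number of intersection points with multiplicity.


Bezout's theorem states the intersection count equals the product of degrees.
Intersection count = 10 * 8 = 80

80


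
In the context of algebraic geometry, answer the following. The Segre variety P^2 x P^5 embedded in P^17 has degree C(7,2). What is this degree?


The degree of the Segre variety P^2 x P^5 is C(m+n, m).
= C(7, 2)
= 21

21


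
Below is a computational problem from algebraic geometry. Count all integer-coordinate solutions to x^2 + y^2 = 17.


Systematically check integer values of x where x^2 <= 17.
For each valid x, check if 17 - x^2 is a perfect square.
x=1: 17 - 1 = 16, sqrt = 4 (valid)
x=4: 17 - 16 = 1, sqrt = 1 (valid)
Total integer solutions found: 8

8


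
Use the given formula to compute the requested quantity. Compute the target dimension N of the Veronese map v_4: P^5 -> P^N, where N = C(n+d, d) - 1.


The Veronese embedding v_d: P^n -> P^N maps each point to all
degree-d monomials in n+1 homogeneous coordinates.
N = C(n+d, d) - 1
N = C(5+4, 4) - 1
N = C(9, 4) - 1
C(9, 4) = 126
N = 126 - 1 = 125

125


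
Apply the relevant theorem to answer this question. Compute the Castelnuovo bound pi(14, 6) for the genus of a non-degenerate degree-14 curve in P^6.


Castelnuovo's bound: write d - 1 = m(r-1) + epsilon with 0 <= epsilon < r-1.
d - 1 = 14 - 1 = 13
r - 1 = 6 - 1 = 5
13 = 2*5 + 3, so m = 2, epsilon = 3
pi(d, r) = m(m-1)(r-1)/2 + m*epsilon
= 2*1*5/2 + 2*3
= 10/2 + 6
= 5 + 6 = 11

11


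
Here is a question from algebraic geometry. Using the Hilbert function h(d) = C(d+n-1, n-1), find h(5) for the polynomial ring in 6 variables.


The Hilbert function for the polynomial ring in 6 variables is:
h(d) = C(d+n-1, n-1)
h(5) = C(5+6-1, 6-1) = C(10, 5)
= 10! / (5! * 5!)
= 252

252


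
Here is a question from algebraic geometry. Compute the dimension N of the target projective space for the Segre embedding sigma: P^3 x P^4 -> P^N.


The Segre embedding maps P^m x P^n into P^N via
all products of coordinates from each factor.
N = (m+1)(n+1) - 1
N = (3+1)(4+1) - 1
N = 4*5 - 1
N = 20 - 1 = 19

19


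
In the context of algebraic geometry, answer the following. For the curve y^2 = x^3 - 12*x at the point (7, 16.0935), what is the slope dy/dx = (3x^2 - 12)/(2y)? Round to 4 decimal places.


Using implicit differentiation of y^2 = x^3 - 12*x:
2y * dy/dx = 3x^2 - 12
dy/dx = (3x^2 - 12)/(2y)
Numerator: 3*7^2 - 12 = 135
Denominator: 2*16.0935 = 32.187
dy/dx = 135/32.187 = 4.1942

4.1942


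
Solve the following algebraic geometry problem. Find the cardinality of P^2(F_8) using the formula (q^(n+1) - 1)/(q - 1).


P^2(F_8) has (q^(n+1) - 1)/(q - 1) points.
= 8^2 + 8^1 + 8^0
= 64 + 8 + 1
= 73

73


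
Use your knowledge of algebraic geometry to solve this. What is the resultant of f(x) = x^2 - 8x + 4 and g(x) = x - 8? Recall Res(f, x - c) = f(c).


For Res(f, x - c), we evaluate f at x = c.
f(8) = 8^2 - 8*8 + 4
= 64 - 64 + 4
= 0 + 4 = 4
Res(f, g) = 4

4


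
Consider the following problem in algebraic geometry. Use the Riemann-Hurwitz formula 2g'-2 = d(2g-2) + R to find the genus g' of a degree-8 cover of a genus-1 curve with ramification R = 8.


Riemann-Hurwitz formula: 2g' - 2 = d(2g - 2) + R
Given: d = 8, g = 1, R = 8
2g' - 2 = 8*(2*1 - 2) + 8
2g' - 2 = 8*0 + 8
2g' - 2 = 0 + 8 = 8
2g' = 10
g' = 5

5


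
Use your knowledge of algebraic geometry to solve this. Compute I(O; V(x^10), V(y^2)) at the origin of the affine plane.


The intersection multiplicity of V(x^a) and V(y^b) at the origin is:
I(O; V(x^10), V(y^2)) = dim_k(k[x,y]/(x^10, y^2))
A basis for k[x,y]/(x^10, y^2) is the set of monomials x^i * y^j
where 0 <= i < 10 and 0 <= j < 2.
The number of such monomials is 10 * 2 = 20

20


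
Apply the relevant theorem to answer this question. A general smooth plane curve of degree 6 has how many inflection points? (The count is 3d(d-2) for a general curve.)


For a general smooth plane curve C of degree d, the inflection points are
the intersection of C with its Hessian curve, which has degree 3(d-2).
By Bezout, the total intersection number is d * 3(d-2) = 6 * 12 = 72.
For a general curve every flex is ordinary, so each contributes
multiplicity 1 to C·Hess(C), and the number of distinct inflection
points is 3d(d-2).
Inflection points = 3*6*(6-2) = 3*6*4 = 72

72


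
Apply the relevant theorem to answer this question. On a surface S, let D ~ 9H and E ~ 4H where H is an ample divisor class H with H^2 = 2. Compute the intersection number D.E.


Using bilinearity of the intersection pairing on a surface S:
(aH).(bH) = ab * (H.H)
We have H^2 = 2.
D.E = (9H).(4H) = 9*4*2
= 36*2
= 72

72


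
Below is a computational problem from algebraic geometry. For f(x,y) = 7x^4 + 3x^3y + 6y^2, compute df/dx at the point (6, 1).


df/dx = 4*7*x^3 + 3*3*x^2*y
At (6,1): 4*7*6^3 + 3*3*6^2*1
= 6048 + 324
= 6372

6372


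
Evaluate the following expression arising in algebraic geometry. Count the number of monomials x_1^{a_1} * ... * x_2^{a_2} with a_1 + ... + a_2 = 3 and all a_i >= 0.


The number of degree-3 monomials in 2 variables is C(d+n-1, n-1).
= C(3+2-1, 2-1) = C(4, 1)
= 4

4


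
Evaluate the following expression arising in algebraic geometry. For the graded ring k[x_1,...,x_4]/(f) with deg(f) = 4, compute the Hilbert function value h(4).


For R = k[x_1,...,x_n]/(f) with f homogeneous of degree e:
The Hilbert series is (1 - t^e)/(1 - t)^n.
So h(d) = C(d+n-1, n-1) - C(d-e+n-1, n-1) for d >= e.
With n=4, e=4, d=4:
C(4+4-1, 4-1) = C(7, 3) = 35
C(4-4+4-1, 4-1) = C(3, 3) = 1
h(4) = 35 - 1 = 34

34


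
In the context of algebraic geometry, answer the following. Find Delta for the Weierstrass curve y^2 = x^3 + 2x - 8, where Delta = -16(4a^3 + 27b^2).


Compute each component:
4a^3 = 4*2^3 = 4*8 = 32
27b^2 = 27*(-8)^2 = 27*64 = 1728
4a^3 + 27b^2 = 32 + 1728 = 1760
Delta = -16*1760 = -28160

-28160


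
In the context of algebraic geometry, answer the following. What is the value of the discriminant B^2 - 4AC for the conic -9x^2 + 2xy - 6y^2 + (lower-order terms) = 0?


The discriminant of a conic Ax^2 + Bxy + Cy^2 + ... = 0 is B^2 - 4AC.
B^2 = 2^2 = 4
4AC = 4*(-9)*(-6) = 216
Discriminant = 4 - 216 = -212

-212


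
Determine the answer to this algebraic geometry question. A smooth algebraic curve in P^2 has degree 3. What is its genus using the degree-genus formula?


Using the genus formula for smooth plane curves:
g = (d-1)(d-2)/2
g = (3-1)(3-2)/2
g = 2*1/2
g = 2/2 = 1

1


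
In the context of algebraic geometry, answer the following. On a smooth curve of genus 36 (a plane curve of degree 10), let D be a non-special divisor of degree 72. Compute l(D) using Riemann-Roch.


First, compute the genus of a smooth plane curve of degree 10:
g = (d-1)(d-2)/2 = (10-1)(10-2)/2 = 36
For a non-special divisor D (i.e., h^1(D) = 0), Riemann-Roch gives:
l(D) = deg(D) - g + 1
Since deg(D) = 72 >= 2g - 1 = 71, D is non-special.
l(D) = 72 - 36 + 1 = 37

37


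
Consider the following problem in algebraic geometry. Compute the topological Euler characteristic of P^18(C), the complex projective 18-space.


The complex projective space P^18 has one cell in each even real dimension 0, 2, ..., 36.
The cohomology groups are H^{2k}(P^18) = Z for k = 0,...,18, and 0 otherwise.
Euler characteristic = sum of Betti numbers = 1 per even-dimensional cohomology group.
chi(P^18) = 18 + 1 = 19

19


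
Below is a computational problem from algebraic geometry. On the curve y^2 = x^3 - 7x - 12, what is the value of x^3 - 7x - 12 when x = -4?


Compute x^3 - 7x - 12 at x = -4:
x^3 = (-4)^3 = -64
(-7)*x = (-7)*(-4) = 28
Sum: -64 + 28 - 12 = -48

-48


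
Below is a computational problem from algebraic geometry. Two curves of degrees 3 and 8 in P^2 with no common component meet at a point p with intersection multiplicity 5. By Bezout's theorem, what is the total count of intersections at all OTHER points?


By Bezout's theorem, the total intersection number is d1 * d2.
Total = 3 * 8 = 24
Intersection multiplicity at p = 5
Remaining intersections = 24 - 5 = 19

19


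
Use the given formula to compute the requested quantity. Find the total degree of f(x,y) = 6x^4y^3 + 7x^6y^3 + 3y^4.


Examine each term for its total degree (sum of exponents).
  Term '6x^4y^3' has total degree 4+3 = 7.
  Term '7x^6y^3' has total degree 6+3 = 9.
  Term '3y^4' has total degree 0+4 = 4.
The maximum total degree among all terms is 9.

9


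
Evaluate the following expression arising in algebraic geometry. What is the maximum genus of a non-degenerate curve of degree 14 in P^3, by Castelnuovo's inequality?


Castelnuovo's bound: write d - 1 = m(r-1) + epsilon with 0 <= epsilon < r-1.
d - 1 = 14 - 1 = 13
r - 1 = 3 - 1 = 2
13 = 6*2 + 1, so m = 6, epsilon = 1
pi(d, r) = m(m-1)(r-1)/2 + m*epsilon
= 6*5*2/2 + 6*1
= 60/2 + 6
= 30 + 6 = 36

36


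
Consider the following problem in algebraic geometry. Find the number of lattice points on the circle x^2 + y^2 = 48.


Systematically check integer values of x where x^2 <= 48.
For each valid x, check if 48 - x^2 is a perfect square.
Total integer solutions found: 0

0


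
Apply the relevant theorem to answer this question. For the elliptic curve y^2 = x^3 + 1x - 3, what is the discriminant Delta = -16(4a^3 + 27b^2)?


Compute each component:
4a^3 = 4*1^3 = 4*1 = 4
27b^2 = 27*(-3)^2 = 27*9 = 243
4a^3 + 27b^2 = 4 + 243 = 247
Delta = -16*247 = -3952

-3952


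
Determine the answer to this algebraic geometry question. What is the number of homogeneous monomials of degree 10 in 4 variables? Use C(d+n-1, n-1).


The number of degree-10 monomials in 4 variables is C(d+n-1, n-1).
= C(10+4-1, 4-1) = C(13, 3)
= 286

286


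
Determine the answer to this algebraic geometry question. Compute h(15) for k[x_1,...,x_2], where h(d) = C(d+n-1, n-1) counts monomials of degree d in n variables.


The Hilbert function for the polynomial ring in 2 variables is:
h(d) = C(d+n-1, n-1)
h(15) = C(15+2-1, 2-1) = C(16, 1)
= 16! / (1! * 15!)
= 16

16


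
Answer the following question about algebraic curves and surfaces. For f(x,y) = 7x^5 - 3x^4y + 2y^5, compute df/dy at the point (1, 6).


df/dy = (-3)*x^4 + 5*2*y^4
At (1,6): (-3)*1^4 + 5*2*6^4
= -3 + 12960
= 12957

12957


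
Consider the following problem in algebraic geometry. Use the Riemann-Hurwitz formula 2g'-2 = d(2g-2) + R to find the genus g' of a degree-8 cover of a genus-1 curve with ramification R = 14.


Riemann-Hurwitz formula: 2g' - 2 = d(2g - 2) + R
Given: d = 8, g = 1, R = 14
2g' - 2 = 8*(2*1 - 2) + 14
2g' - 2 = 8*0 + 14
2g' - 2 = 0 + 14 = 14
2g' = 16
g' = 8

8


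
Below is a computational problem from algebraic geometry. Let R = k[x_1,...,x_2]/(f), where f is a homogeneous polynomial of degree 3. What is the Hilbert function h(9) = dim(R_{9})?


For R = k[x_1,...,x_n]/(f) with f homogeneous of degree e:
The Hilbert series is (1 - t^e)/(1 - t)^n.
So h(d) = C(d+n-1, n-1) - C(d-e+n-1, n-1) for d >= e.
With n=2, e=3, d=9:
C(9+2-1, 2-1) = C(10, 1) = 10
C(9-3+2-1, 2-1) = C(7, 1) = 7
h(9) = 10 - 7 = 3

3


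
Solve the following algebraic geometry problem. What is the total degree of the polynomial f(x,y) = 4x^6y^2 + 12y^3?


Examine each term for its total degree (sum of exponents).
  Term '4x^6y^2' has total degree 6+2 = 8.
  Term '12y^3' has total degree 0+3 = 3.
The maximum total degree among all terms is 8.

8


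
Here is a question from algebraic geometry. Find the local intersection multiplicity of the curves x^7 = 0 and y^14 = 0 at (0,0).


The intersection multiplicity of V(x^a) and V(y^b) at the origin is:
I(O; V(x^7), V(y^14)) = dim_k(k[x,y]/(x^7, y^14))
A basis for k[x,y]/(x^7, y^14) is the set of monomials x^i * y^j
where 0 <= i < 7 and 0 <= j < 14.
The number of such monomials is 7 * 14 = 98

98


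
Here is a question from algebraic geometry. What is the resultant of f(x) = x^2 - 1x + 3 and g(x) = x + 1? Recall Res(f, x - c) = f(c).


For Res(f, x - c), we evaluate f at x = c.
f(-1) = (-1)^2 - 1*(-1) + 3
= 1 + 1 + 3
= 2 + 3 = 5
Res(f, g) = 5

5


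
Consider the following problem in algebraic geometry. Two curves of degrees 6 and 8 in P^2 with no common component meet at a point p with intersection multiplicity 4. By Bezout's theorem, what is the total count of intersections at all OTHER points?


By Bezout's theorem, the total intersection number is d1 * d2.
Total = 6 * 8 = 48
Intersection multiplicity at p = 4
Remaining intersections = 48 - 4 = 44

44


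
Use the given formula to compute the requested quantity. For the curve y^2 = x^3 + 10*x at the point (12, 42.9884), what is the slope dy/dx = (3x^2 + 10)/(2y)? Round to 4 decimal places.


Using implicit differentiation of y^2 = x^3 + 10*x:
2y * dy/dx = 3x^2 + 10
dy/dx = (3x^2 + 10)/(2y)
Numerator: 3*12^2 + 10 = 442
Denominator: 2*42.9884 = 85.9768
dy/dx = 442/85.9768 = 5.1409

5.1409


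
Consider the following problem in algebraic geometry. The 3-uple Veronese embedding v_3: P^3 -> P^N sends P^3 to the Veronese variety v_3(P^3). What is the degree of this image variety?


The Veronese variety v_3(P^3) has degree d^r.
d^r = 3^3 = 27

27


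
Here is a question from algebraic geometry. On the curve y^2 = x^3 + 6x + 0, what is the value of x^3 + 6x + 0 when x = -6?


Compute x^3 + 6x + 0 at x = -6:
x^3 = (-6)^3 = -216
6*x = 6*(-6) = -36
Sum: -216 - 36 + 0 = -252

-252


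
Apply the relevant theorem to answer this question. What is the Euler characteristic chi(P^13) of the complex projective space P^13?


The complex projective space P^13 has one cell in each even real dimension 0, 2, ..., 26.
The cohomology groups are H^{2k}(P^13) = Z for k = 0,...,13, and 0 otherwise.
Euler characteristic = sum of Betti numbers = 1 per even-dimensional cohomology group.
chi(P^13) = 13 + 1 = 14

14


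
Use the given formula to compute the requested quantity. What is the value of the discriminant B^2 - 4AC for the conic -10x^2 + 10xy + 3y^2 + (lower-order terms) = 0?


The discriminant of a conic Ax^2 + Bxy + Cy^2 + ... = 0 is B^2 - 4AC.
B^2 = 10^2 = 100
4AC = 4*(-10)*3 = -120
Discriminant = 100 + 120 = 220

220


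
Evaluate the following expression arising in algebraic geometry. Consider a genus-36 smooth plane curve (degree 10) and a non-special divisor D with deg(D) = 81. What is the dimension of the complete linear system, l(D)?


First, compute the genus of a smooth plane curve of degree 10:
g = (d-1)(d-2)/2 = (10-1)(10-2)/2 = 36
For a non-special divisor D (i.e., h^1(D) = 0), Riemann-Roch gives:
l(D) = deg(D) - g + 1
Since deg(D) = 81 >= 2g - 1 = 71, D is non-special.
l(D) = 81 - 36 + 1 = 46

46


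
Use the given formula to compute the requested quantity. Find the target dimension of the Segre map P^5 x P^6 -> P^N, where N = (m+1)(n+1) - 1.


The Segre embedding maps P^m x P^n into P^N via
all products of coordinates from each factor.
N = (m+1)(n+1) - 1
N = (5+1)(6+1) - 1
N = 6*7 - 1
N = 42 - 1 = 41

41


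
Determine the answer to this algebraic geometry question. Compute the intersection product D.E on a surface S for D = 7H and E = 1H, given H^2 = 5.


Using bilinearity of the intersection pairing on a surface S:
(aH).(bH) = ab * (H.H)
We have H^2 = 5.
D.E = (7H).(1H) = 7*1*5
= 7*5
= 35

35


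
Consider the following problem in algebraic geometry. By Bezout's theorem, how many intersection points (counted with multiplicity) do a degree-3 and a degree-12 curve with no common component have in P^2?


Bezout's theorem states the intersection count equals the product of degrees.
Intersection count = 3 * 12 = 36

36


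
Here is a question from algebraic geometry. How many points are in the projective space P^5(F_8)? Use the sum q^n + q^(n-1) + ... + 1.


P^5(F_8) has (q^(n+1) - 1)/(q - 1) points.
= 8^5 + 8^4 + 8^3 + 8^2 + 8^1 + 8^0
= 32768 + 4096 + 512 + 64 + 8 + 1
= 37449

37449


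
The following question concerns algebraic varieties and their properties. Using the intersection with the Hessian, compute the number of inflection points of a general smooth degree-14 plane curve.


For a general smooth plane curve C of degree d, the inflection points are
the intersection of C with its Hessian curve, which has degree 3(d-2).
By Bezout, the total intersection number is d * 3(d-2) = 14 * 36 = 504.
For a general curve every flex is ordinary, so each contributes
multiplicity 1 to C·Hess(C), and the number of distinct inflection
points is 3d(d-2).
Inflection points = 3*14*(14-2) = 3*14*12 = 504

504


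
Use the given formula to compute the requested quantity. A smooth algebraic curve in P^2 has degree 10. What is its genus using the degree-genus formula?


Using the genus formula for smooth plane curves:
g = (d-1)(d-2)/2
g = (10-1)(10-2)/2
g = 9*8/2
g = 72/2 = 36

36


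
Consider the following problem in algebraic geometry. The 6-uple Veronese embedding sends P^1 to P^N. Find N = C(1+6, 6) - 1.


The Veronese embedding v_d: P^n -> P^N maps each point to all
degree-d monomials in n+1 homogeneous coordinates.
N = C(n+d, d) - 1
N = C(1+6, 6) - 1
N = C(7, 6) - 1
C(7, 6) = 7
N = 7 - 1 = 6

6


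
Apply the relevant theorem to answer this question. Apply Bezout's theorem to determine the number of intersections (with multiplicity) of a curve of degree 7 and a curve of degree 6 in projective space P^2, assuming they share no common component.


Bezout's theorem states the intersection count equals the product of degrees.
Intersection count = 7 * 6 = 42

42


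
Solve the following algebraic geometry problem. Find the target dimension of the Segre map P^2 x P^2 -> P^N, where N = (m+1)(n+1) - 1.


The Segre embedding maps P^m x P^n into P^N via
all products of coordinates from each factor.
N = (m+1)(n+1) - 1
N = (2+1)(2+1) - 1
N = 3*3 - 1
N = 9 - 1 = 8

8


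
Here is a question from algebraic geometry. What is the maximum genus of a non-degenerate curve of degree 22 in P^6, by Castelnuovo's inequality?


Castelnuovo's bound: write d - 1 = m(r-1) + epsilon with 0 <= epsilon < r-1.
d - 1 = 22 - 1 = 21
r - 1 = 6 - 1 = 5
21 = 4*5 + 1, so m = 4, epsilon = 1
pi(d, r) = m(m-1)(r-1)/2 + m*epsilon
= 4*3*5/2 + 4*1
= 60/2 + 4
= 30 + 4 = 34

34


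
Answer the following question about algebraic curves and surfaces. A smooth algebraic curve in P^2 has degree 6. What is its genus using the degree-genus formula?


Using the genus formula for smooth plane curves:
g = (d-1)(d-2)/2
g = (6-1)(6-2)/2
g = 5*4/2
g = 20/2 = 10

10


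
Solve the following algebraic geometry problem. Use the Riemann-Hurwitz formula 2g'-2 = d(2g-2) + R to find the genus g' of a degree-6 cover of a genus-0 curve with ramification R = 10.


Riemann-Hurwitz formula: 2g' - 2 = d(2g - 2) + R
Given: d = 6, g = 0, R = 10
2g' - 2 = 6*(2*0 - 2) + 10
2g' - 2 = 6*(-2) + 10
2g' - 2 = -12 + 10 = -2
2g' = 0
g' = 0

0


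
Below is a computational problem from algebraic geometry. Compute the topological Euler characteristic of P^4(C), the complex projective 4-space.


The complex projective space P^4 has one cell in each even real dimension 0, 2, ..., 8.
The cohomology groups are H^{2k}(P^4) = Z for k = 0,...,4, and 0 otherwise.
Euler characteristic = sum of Betti numbers = 1 per even-dimensional cohomology group.
chi(P^4) = 4 + 1 = 5

5


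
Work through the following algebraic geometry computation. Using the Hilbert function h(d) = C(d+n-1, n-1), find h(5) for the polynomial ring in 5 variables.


The Hilbert function for the polynomial ring in 5 variables is:
h(d) = C(d+n-1, n-1)
h(5) = C(5+5-1, 5-1) = C(9, 4)
= 9! / (4! * 5!)
= 126

126


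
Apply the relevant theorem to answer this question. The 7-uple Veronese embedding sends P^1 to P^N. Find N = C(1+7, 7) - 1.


The Veronese embedding v_d: P^n -> P^N maps each point to all
degree-d monomials in n+1 homogeneous coordinates.
N = C(n+d, d) - 1
N = C(1+7, 7) - 1
N = C(8, 7) - 1
C(8, 7) = 8
N = 8 - 1 = 7

7


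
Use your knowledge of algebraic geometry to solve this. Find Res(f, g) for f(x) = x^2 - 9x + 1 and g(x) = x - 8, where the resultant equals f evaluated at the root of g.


For Res(f, x - c), we evaluate f at x = c.
f(8) = 8^2 - 9*8 + 1
= 64 - 72 + 1
= -8 + 1 = -7
Res(f, g) = -7

-7


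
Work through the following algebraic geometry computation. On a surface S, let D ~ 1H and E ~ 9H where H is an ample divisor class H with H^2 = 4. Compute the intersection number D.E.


Using bilinearity of the intersection pairing on a surface S:
(aH).(bH) = ab * (H.H)
We have H^2 = 4.
D.E = (1H).(9H) = 1*9*4
= 9*4
= 36

36


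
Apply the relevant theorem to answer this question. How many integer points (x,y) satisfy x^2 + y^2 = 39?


Systematically check integer values of x where x^2 <= 39.
For each valid x, check if 39 - x^2 is a perfect square.
Total integer solutions found: 0

0


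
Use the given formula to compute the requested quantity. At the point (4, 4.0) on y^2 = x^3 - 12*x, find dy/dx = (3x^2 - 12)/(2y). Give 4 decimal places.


Using implicit differentiation of y^2 = x^3 - 12*x:
2y * dy/dx = 3x^2 - 12
dy/dx = (3x^2 - 12)/(2y)
Numerator: 3*4^2 - 12 = 36
Denominator: 2*4.0 = 8.0
dy/dx = 36/8.0 = 4.5000

4.5000


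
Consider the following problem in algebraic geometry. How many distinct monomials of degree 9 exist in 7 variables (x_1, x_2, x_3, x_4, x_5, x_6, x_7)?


The number of degree-9 monomials in 7 variables is C(d+n-1, n-1).
= C(9+7-1, 7-1) = C(15, 6)
= 5005

5005


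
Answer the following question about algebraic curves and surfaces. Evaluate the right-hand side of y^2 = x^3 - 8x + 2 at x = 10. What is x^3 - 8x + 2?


Compute x^3 - 8x + 2 at x = 10:
x^3 = 10^3 = 1000
(-8)*x = (-8)*10 = -80
Sum: 1000 - 80 + 2 = 922

922


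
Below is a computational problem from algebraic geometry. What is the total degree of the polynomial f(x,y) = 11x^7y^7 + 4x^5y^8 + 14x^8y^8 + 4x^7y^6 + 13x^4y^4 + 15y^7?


Examine each term for its total degree (sum of exponents).
  Term '11x^7y^7' has total degree 7+7 = 14.
  Term '4x^5y^8' has total degree 5+8 = 13.
  Term '14x^8y^8' has total degree 8+8 = 16.
  Term '4x^7y^6' has total degree 7+6 = 13.
  Term '13x^4y^4' has total degree 4+4 = 8.
  Term '15y^7' has total degree 0+7 = 7.
The maximum total degree among all terms is 16.

16


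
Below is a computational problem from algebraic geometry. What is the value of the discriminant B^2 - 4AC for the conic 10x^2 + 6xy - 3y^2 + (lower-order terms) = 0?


The discriminant of a conic Ax^2 + Bxy + Cy^2 + ... = 0 is B^2 - 4AC.
B^2 = 6^2 = 36
4AC = 4*10*(-3) = -120
Discriminant = 36 + 120 = 156

156


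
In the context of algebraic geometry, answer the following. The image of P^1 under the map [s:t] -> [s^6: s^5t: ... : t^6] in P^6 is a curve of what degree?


The rational normal curve in P^6 is the image of P^1 under the 6-uple Veronese.
A general hyperplane in P^6 pulls back to a degree-6 form on P^1, which has 6 zeros,
so the curve meets a general hyperplane in 6 points. Degree = 6.

6


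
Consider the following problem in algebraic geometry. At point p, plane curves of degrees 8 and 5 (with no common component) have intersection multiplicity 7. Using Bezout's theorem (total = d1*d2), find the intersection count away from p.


By Bezout's theorem, the total intersection number is d1 * d2.
Total = 8 * 5 = 40
Intersection multiplicity at p = 7
Remaining intersections = 40 - 7 = 33

33


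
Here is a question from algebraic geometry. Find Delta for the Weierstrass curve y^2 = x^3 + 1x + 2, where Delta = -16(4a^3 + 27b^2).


Compute each component:
4a^3 = 4*1^3 = 4*1 = 4
27b^2 = 27*2^2 = 27*4 = 108
4a^3 + 27b^2 = 4 + 108 = 112
Delta = -16*112 = -1792

-1792


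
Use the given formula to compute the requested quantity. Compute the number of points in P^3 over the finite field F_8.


P^3(F_8) has (q^(n+1) - 1)/(q - 1) points.
= 8^3 + 8^2 + 8^1 + 8^0
= 512 + 64 + 8 + 1
= 585

585


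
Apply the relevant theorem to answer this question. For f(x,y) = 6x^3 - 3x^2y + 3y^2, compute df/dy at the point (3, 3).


df/dy = (-3)*x^2 + 2*3*y^1
At (3,3): (-3)*3^2 + 2*3*3^1
= -27 + 18
= -9

-9


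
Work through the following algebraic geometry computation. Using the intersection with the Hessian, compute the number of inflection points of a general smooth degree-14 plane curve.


For a general smooth plane curve C of degree d, the inflection points are
the intersection of C with its Hessian curve, which has degree 3(d-2).
By Bezout, the total intersection number is d * 3(d-2) = 14 * 36 = 504.
For a general curve every flex is ordinary, so each contributes
multiplicity 1 to C·Hess(C), and the number of distinct inflection
points is 3d(d-2).
Inflection points = 3*14*(14-2) = 3*14*12 = 504

504


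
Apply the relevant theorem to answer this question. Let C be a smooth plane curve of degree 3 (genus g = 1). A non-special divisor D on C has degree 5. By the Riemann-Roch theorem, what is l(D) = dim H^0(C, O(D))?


First, compute the genus of a smooth plane curve of degree 3:
g = (d-1)(d-2)/2 = (3-1)(3-2)/2 = 1
For a non-special divisor D (i.e., h^1(D) = 0), Riemann-Roch gives:
l(D) = deg(D) - g + 1
Since deg(D) = 5 >= 2g - 1 = 1, D is non-special.
l(D) = 5 - 1 + 1 = 5

5


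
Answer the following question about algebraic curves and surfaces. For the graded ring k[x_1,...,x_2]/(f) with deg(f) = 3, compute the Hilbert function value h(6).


For R = k[x_1,...,x_n]/(f) with f homogeneous of degree e:
The Hilbert series is (1 - t^e)/(1 - t)^n.
So h(d) = C(d+n-1, n-1) - C(d-e+n-1, n-1) for d >= e.
With n=2, e=3, d=6:
C(6+2-1, 2-1) = C(7, 1) = 7
C(6-3+2-1, 2-1) = C(4, 1) = 4
h(6) = 7 - 4 = 3

3


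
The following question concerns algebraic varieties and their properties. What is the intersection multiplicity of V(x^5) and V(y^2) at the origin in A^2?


The intersection multiplicity of V(x^a) and V(y^b) at the origin is:
I(O; V(x^5), V(y^2)) = dim_k(k[x,y]/(x^5, y^2))
A basis for k[x,y]/(x^5, y^2) is the set of monomials x^i * y^j
where 0 <= i < 5 and 0 <= j < 2.
The number of such monomials is 5 * 2 = 10

10


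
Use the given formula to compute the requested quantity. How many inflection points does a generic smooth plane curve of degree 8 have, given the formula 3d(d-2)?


For a general smooth plane curve C of degree d, the inflection points are
the intersection of C with its Hessian curve, which has degree 3(d-2).
By Bezout, the total intersection number is d * 3(d-2) = 8 * 18 = 144.
For a general curve every flex is ordinary, so each contributes
multiplicity 1 to C·Hess(C), and the number of distinct inflection
points is 3d(d-2).
Inflection points = 3*8*(8-2) = 3*8*6 = 144

144


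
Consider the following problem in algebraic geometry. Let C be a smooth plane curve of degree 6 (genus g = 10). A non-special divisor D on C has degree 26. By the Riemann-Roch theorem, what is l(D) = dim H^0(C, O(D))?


First, compute the genus of a smooth plane curve of degree 6:
g = (d-1)(d-2)/2 = (6-1)(6-2)/2 = 10
For a non-special divisor D (i.e., h^1(D) = 0), Riemann-Roch gives:
l(D) = deg(D) - g + 1
Since deg(D) = 26 >= 2g - 1 = 19, D is non-special.
l(D) = 26 - 10 + 1 = 17

17


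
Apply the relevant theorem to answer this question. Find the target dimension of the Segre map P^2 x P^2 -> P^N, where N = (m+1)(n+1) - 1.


The Segre embedding maps P^m x P^n into P^N via
all products of coordinates from each factor.
N = (m+1)(n+1) - 1
N = (2+1)(2+1) - 1
N = 3*3 - 1
N = 9 - 1 = 8

8


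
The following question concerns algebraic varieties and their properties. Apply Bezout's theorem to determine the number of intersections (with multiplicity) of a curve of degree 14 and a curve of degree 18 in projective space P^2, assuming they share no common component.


Bezout's theorem states the intersection count equals the product of degrees.
Intersection count = 14 * 18 = 252

252


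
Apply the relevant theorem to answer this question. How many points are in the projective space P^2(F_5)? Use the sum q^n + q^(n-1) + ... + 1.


P^2(F_5) has (q^(n+1) - 1)/(q - 1) points.
= 5^2 + 5^1 + 5^0
= 25 + 5 + 1
= 31

31


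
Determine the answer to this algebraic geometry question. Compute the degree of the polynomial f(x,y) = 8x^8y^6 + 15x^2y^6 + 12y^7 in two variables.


Examine each term for its total degree (sum of exponents).
  Term '8x^8y^6' has total degree 8+6 = 14.
  Term '15x^2y^6' has total degree 2+6 = 8.
  Term '12y^7' has total degree 0+7 = 7.
The maximum total degree among all terms is 14.

14


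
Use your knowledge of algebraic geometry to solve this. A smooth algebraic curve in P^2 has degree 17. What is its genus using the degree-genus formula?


Using the genus formula for smooth plane curves:
g = (d-1)(d-2)/2
g = (17-1)(17-2)/2
g = 16*15/2
g = 240/2 = 120

120


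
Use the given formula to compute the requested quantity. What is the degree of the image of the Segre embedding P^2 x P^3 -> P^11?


The degree of the Segre variety P^2 x P^3 is C(m+n, m).
= C(5, 2)
= 10

10


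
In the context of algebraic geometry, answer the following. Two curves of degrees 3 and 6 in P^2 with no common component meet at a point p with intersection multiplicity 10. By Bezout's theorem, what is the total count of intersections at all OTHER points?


By Bezout's theorem, the total intersection number is d1 * d2.
Total = 3 * 6 = 18
Intersection multiplicity at p = 10
Remaining intersections = 18 - 10 = 8

8


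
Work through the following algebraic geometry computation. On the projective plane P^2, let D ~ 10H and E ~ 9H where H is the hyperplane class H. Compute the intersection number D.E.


Using bilinearity of the intersection pairing on the projective plane P^2:
(aH).(bH) = ab * (H.H)
We have H^2 = 1 (Bezout).
D.E = (10H).(9H) = 10*9*1
= 90*1
= 90

90


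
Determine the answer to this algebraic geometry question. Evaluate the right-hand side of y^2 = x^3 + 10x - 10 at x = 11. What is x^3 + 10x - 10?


Compute x^3 + 10x - 10 at x = 11:
x^3 = 11^3 = 1331
10*x = 10*11 = 110
Sum: 1331 + 110 - 10 = 1431

1431


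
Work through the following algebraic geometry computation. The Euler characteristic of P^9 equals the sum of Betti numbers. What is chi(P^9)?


The complex projective space P^9 has one cell in each even real dimension 0, 2, ..., 18.
The cohomology groups are H^{2k}(P^9) = Z for k = 0,...,9, and 0 otherwise.
Euler characteristic = sum of Betti numbers = 1 per even-dimensional cohomology group.
chi(P^9) = 9 + 1 = 10

10


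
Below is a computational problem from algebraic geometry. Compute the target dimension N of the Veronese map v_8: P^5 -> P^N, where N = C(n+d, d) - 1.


The Veronese embedding v_d: P^n -> P^N maps each point to all
degree-d monomials in n+1 homogeneous coordinates.
N = C(n+d, d) - 1
N = C(5+8, 8) - 1
N = C(13, 8) - 1
C(13, 8) = 1287
N = 1287 - 1 = 1286

1286


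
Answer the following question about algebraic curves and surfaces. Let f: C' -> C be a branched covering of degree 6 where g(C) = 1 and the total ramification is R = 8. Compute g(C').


Riemann-Hurwitz formula: 2g' - 2 = d(2g - 2) + R
Given: d = 6, g = 1, R = 8
2g' - 2 = 6*(2*1 - 2) + 8
2g' - 2 = 6*0 + 8
2g' - 2 = 0 + 8 = 8
2g' = 10
g' = 5

5


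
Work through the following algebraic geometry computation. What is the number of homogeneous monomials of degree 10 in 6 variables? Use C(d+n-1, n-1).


The number of degree-10 monomials in 6 variables is C(d+n-1, n-1).
= C(10+6-1, 6-1) = C(15, 5)
= 3003

3003


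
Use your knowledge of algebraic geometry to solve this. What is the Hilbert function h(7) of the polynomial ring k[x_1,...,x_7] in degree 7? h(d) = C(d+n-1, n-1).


The Hilbert function for the polynomial ring in 7 variables is:
h(d) = C(d+n-1, n-1)
h(7) = C(7+7-1, 7-1) = C(13, 6)
= 13! / (6! * 7!)
= 1716

1716


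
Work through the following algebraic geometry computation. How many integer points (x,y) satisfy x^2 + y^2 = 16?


Systematically check integer values of x where x^2 <= 16.
For each valid x, check if 16 - x^2 is a perfect square.
x=0: 16 - 0 = 16, sqrt = 4 (valid)
x=4: 16 - 16 = 0, sqrt = 0 (valid)
Total integer solutions found: 4

4


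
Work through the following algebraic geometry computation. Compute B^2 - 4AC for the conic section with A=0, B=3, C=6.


The discriminant of a conic Ax^2 + Bxy + Cy^2 + ... = 0 is B^2 - 4AC.
B^2 = 3^2 = 9
4AC = 4*0*6 = 0
Discriminant = 9 + 0 = 9

9


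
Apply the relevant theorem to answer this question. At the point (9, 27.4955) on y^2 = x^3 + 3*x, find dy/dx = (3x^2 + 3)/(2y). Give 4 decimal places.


Using implicit differentiation of y^2 = x^3 + 3*x:
2y * dy/dx = 3x^2 + 3
dy/dx = (3x^2 + 3)/(2y)
Numerator: 3*9^2 + 3 = 246
Denominator: 2*27.4955 = 54.991
dy/dx = 246/54.991 = 4.4735

4.4735


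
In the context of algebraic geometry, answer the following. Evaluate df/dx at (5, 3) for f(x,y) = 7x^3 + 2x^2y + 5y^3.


df/dx = 3*7*x^2 + 2*2*x^1*y
At (5,3): 3*7*5^2 + 2*2*5^1*3
= 525 + 60
= 585

585


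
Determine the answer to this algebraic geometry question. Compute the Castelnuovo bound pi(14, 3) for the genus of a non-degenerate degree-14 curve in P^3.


Castelnuovo's bound: write d - 1 = m(r-1) + epsilon with 0 <= epsilon < r-1.
d - 1 = 14 - 1 = 13
r - 1 = 3 - 1 = 2
13 = 6*2 + 1, so m = 6, epsilon = 1
pi(d, r) = m(m-1)(r-1)/2 + m*epsilon
= 6*5*2/2 + 6*1
= 60/2 + 6
= 30 + 6 = 36

36


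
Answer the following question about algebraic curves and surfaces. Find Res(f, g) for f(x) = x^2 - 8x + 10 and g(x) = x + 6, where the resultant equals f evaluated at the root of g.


For Res(f, x - c), we evaluate f at x = c.
f(-6) = (-6)^2 - 8*(-6) + 10
= 36 + 48 + 10
= 84 + 10 = 94
Res(f, g) = 94

94


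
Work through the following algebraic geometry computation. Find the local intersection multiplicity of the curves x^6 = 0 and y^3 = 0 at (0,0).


The intersection multiplicity of V(x^a) and V(y^b) at the origin is:
I(O; V(x^6), V(y^3)) = dim_k(k[x,y]/(x^6, y^3))
A basis for k[x,y]/(x^6, y^3) is the set of monomials x^i * y^j
where 0 <= i < 6 and 0 <= j < 3.
The number of such monomials is 6 * 3 = 18

18


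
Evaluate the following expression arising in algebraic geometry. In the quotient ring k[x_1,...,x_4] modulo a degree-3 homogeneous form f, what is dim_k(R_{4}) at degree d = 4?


For R = k[x_1,...,x_n]/(f) with f homogeneous of degree e:
The Hilbert series is (1 - t^e)/(1 - t)^n.
So h(d) = C(d+n-1, n-1) - C(d-e+n-1, n-1) for d >= e.
With n=4, e=3, d=4:
C(4+4-1, 4-1) = C(7, 3) = 35
C(4-3+4-1, 4-1) = C(4, 3) = 4
h(4) = 35 - 4 = 31

31


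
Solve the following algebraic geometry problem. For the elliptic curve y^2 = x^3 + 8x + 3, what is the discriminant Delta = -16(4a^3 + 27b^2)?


Compute each component:
4a^3 = 4*8^3 = 4*512 = 2048
27b^2 = 27*3^2 = 27*9 = 243
4a^3 + 27b^2 = 2048 + 243 = 2291
Delta = -16*2291 = -36656

-36656


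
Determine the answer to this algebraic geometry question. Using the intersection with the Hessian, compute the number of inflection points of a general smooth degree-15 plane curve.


For a general smooth plane curve C of degree d, the inflection points are
the intersection of C with its Hessian curve, which has degree 3(d-2).
By Bezout, the total intersection number is d * 3(d-2) = 15 * 39 = 585.
For a general curve every flex is ordinary, so each contributes
multiplicity 1 to C·Hess(C), and the number of distinct inflection
points is 3d(d-2).
Inflection points = 3*15*(15-2) = 3*15*13 = 585

585


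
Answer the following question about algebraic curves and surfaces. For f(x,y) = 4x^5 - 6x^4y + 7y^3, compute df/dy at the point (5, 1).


df/dy = (-6)*x^4 + 3*7*y^2
At (5,1): (-6)*5^4 + 3*7*1^2
= -3750 + 21
= -3729

-3729


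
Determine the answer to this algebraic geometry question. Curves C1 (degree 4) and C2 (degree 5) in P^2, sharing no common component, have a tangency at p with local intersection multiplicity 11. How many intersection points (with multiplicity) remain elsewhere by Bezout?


By Bezout's theorem, the total intersection number is d1 * d2.
Total = 4 * 5 = 20
Intersection multiplicity at p = 11
Remaining intersections = 20 - 11 = 9

9


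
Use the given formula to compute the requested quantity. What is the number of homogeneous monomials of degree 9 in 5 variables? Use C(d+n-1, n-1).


The number of degree-9 monomials in 5 variables is C(d+n-1, n-1).
= C(9+5-1, 5-1) = C(13, 4)
= 715

715


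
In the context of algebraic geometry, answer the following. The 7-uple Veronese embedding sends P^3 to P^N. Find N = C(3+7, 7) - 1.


The Veronese embedding v_d: P^n -> P^N maps each point to all
degree-d monomials in n+1 homogeneous coordinates.
N = C(n+d, d) - 1
N = C(3+7, 7) - 1
N = C(10, 7) - 1
C(10, 7) = 120
N = 120 - 1 = 119

119


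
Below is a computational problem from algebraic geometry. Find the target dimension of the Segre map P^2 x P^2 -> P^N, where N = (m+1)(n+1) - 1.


The Segre embedding maps P^m x P^n into P^N via
all products of coordinates from each factor.
N = (m+1)(n+1) - 1
N = (2+1)(2+1) - 1
N = 3*3 - 1
N = 9 - 1 = 8

8


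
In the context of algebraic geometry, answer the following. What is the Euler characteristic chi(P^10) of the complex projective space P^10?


The complex projective space P^10 has one cell in each even real dimension 0, 2, ..., 20.
The cohomology groups are H^{2k}(P^10) = Z for k = 0,...,10, and 0 otherwise.
Euler characteristic = sum of Betti numbers = 1 per even-dimensional cohomology group.
chi(P^10) = 10 + 1 = 11

11


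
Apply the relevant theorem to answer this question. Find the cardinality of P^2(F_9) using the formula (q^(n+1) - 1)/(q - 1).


P^2(F_9) has (q^(n+1) - 1)/(q - 1) points.
= 9^2 + 9^1 + 9^0
= 81 + 9 + 1
= 91

91


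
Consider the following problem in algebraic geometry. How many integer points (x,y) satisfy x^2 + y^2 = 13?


Systematically check integer values of x where x^2 <= 13.
For each valid x, check if 13 - x^2 is a perfect square.
x=2: 13 - 4 = 9, sqrt = 3 (valid)
x=3: 13 - 9 = 4, sqrt = 2 (valid)
Total integer solutions found: 8

8


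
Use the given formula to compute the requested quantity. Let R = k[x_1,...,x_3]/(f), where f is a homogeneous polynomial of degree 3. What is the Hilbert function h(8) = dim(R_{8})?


For R = k[x_1,...,x_n]/(f) with f homogeneous of degree e:
The Hilbert series is (1 - t^e)/(1 - t)^n.
So h(d) = C(d+n-1, n-1) - C(d-e+n-1, n-1) for d >= e.
With n=3, e=3, d=8:
C(8+3-1, 3-1) = C(10, 2) = 45
C(8-3+3-1, 3-1) = C(7, 2) = 21
h(8) = 45 - 21 = 24

24


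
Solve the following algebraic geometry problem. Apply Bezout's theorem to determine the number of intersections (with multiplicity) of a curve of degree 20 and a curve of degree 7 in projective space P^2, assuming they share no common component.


Bezout's theorem states the intersection count equals the product of degrees.
Intersection count = 20 * 7 = 140

140


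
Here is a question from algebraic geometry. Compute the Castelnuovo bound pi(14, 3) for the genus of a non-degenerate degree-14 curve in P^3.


Castelnuovo's bound: write d - 1 = m(r-1) + epsilon with 0 <= epsilon < r-1.
d - 1 = 14 - 1 = 13
r - 1 = 3 - 1 = 2
13 = 6*2 + 1, so m = 6, epsilon = 1
pi(d, r) = m(m-1)(r-1)/2 + m*epsilon
= 6*5*2/2 + 6*1
= 60/2 + 6
= 30 + 6 = 36

36


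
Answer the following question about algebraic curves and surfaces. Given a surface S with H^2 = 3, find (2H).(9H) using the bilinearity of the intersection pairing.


Using bilinearity of the intersection pairing on a surface S:
(aH).(bH) = ab * (H.H)
We have H^2 = 3.
D.E = (2H).(9H) = 2*9*3
= 18*3
= 54

54


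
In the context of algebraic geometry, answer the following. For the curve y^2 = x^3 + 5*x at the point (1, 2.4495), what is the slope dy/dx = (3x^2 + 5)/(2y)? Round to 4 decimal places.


Using implicit differentiation of y^2 = x^3 + 5*x:
2y * dy/dx = 3x^2 + 5
dy/dx = (3x^2 + 5)/(2y)
Numerator: 3*1^2 + 5 = 8
Denominator: 2*2.4495 = 4.899
dy/dx = 8/4.899 = 1.6330

1.6330
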